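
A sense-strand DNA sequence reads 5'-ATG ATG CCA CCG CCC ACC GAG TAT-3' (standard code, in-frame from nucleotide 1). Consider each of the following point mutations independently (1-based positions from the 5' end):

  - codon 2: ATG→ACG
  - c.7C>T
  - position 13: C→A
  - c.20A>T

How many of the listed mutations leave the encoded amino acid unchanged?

0

Codon 2: ATG (Met) → ACG (Thr) — missense.
Codon 3: CCA (Pro) → TCA (Ser) — missense.
Codon 5: CCC (Pro) → ACC (Thr) — missense.
Codon 7: GAG (Glu) → GTG (Val) — missense.
Synonymous: 0 of 4.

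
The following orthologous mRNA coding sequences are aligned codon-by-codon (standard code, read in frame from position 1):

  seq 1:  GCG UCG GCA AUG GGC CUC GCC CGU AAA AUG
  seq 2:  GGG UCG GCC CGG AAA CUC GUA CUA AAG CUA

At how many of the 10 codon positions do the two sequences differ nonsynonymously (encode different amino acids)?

Codon 1: GCG Ala / GGG Gly — nonsynonymous.
Codon 2: UCG Ser / UCG Ser — identical.
Codon 3: GCA Ala / GCC Ala — synonymous.
Codon 4: AUG Met / CGG Arg — nonsynonymous.
Codon 5: GGC Gly / AAA Lys — nonsynonymous.
Codon 6: CUC Leu / CUC Leu — identical.
Codon 7: GCC Ala / GUA Val — nonsynonymous.
Codon 8: CGU Arg / CUA Leu — nonsynonymous.
Codon 9: AAA Lys / AAG Lys — synonymous.
Codon 10: AUG Met / CUA Leu — nonsynonymous.
Nonsynonymous differences: 6.

6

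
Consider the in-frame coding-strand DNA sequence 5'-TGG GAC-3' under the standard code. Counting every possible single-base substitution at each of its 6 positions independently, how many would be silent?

1

Codon 1 (TGG, Trp): 0 synonymous substitutions.
Codon 2 (GAC, Asp): 1 synonymous substitution.
Total: 0 + 1 = 1.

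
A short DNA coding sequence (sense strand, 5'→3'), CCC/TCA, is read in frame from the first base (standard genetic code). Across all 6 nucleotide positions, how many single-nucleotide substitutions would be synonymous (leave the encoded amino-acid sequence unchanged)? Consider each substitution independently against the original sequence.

Codon 1 (CCC, Pro): 3 synonymous substitutions.
Codon 2 (TCA, Ser): 3 synonymous substitutions.
Total: 3 + 3 = 6.

6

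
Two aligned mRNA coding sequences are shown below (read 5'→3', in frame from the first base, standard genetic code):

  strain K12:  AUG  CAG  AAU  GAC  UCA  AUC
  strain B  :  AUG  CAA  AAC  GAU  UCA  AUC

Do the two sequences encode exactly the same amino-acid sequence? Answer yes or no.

Codon 1: AUG Met / AUG Met — identical.
Codon 2: CAG Gln / CAA Gln — synonymous.
Codon 3: AAU Asn / AAC Asn — synonymous.
Codon 4: GAC Asp / GAU Asp — synonymous.
Codon 5: UCA Ser / UCA Ser — identical.
Codon 6: AUC Ile / AUC Ile — identical.
Nonsynonymous differences: 0 → same protein.

yes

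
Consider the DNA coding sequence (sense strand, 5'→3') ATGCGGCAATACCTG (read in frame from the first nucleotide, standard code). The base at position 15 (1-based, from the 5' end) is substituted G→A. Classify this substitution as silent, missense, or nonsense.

silent

Position 15 falls in codon 5: CTG → Leu.
After the substitution the codon is CTA → Leu.
Both encode Leu, so the change is synonymous.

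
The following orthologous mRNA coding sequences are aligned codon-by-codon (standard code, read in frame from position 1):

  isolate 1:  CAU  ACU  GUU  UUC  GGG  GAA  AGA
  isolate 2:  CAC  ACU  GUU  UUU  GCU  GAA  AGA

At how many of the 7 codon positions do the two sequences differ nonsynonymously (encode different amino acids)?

Codon 1: CAU His / CAC His — synonymous.
Codon 2: ACU Thr / ACU Thr — identical.
Codon 3: GUU Val / GUU Val — identical.
Codon 4: UUC Phe / UUU Phe — synonymous.
Codon 5: GGG Gly / GCU Ala — nonsynonymous.
Codon 6: GAA Glu / GAA Glu — identical.
Codon 7: AGA Arg / AGA Arg — identical.
Nonsynonymous differences: 1.

1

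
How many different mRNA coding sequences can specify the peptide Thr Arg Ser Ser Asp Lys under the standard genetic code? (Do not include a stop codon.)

3456

Thr: 4 codons.
Arg: 6 codons.
Ser: 6 codons.
Ser: 6 codons.
Asp: 2 codons.
Lys: 2 codons.
4 × 6 × 6 × 6 × 2 × 2 = 3456.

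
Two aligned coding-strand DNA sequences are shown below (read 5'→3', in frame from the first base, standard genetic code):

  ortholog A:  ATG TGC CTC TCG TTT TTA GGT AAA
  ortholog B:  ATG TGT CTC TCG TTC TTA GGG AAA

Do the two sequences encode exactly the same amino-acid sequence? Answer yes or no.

Codon 1: ATG Met / ATG Met — identical.
Codon 2: TGC Cys / TGT Cys — synonymous.
Codon 3: CTC Leu / CTC Leu — identical.
Codon 4: TCG Ser / TCG Ser — identical.
Codon 5: TTT Phe / TTC Phe — synonymous.
Codon 6: TTA Leu / TTA Leu — identical.
Codon 7: GGT Gly / GGG Gly — synonymous.
Codon 8: AAA Lys / AAA Lys — identical.
Nonsynonymous differences: 0 → same protein.

yes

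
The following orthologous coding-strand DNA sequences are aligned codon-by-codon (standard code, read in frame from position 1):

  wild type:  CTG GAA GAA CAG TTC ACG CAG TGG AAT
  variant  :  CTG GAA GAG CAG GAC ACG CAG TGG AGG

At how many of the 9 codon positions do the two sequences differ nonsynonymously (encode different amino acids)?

2

Codon 1: CTG Leu / CTG Leu — identical.
Codon 2: GAA Glu / GAA Glu — identical.
Codon 3: GAA Glu / GAG Glu — synonymous.
Codon 4: CAG Gln / CAG Gln — identical.
Codon 5: TTC Phe / GAC Asp — nonsynonymous.
Codon 6: ACG Thr / ACG Thr — identical.
Codon 7: CAG Gln / CAG Gln — identical.
Codon 8: TGG Trp / TGG Trp — identical.
Codon 9: AAT Asn / AGG Arg — nonsynonymous.
Nonsynonymous differences: 2.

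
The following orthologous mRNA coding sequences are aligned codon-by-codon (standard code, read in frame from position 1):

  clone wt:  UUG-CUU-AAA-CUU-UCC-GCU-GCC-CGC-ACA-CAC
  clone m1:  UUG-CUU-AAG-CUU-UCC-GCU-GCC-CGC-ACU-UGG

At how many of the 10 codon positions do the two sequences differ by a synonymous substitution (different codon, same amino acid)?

2

Codon 1: UUG Leu / UUG Leu — identical.
Codon 2: CUU Leu / CUU Leu — identical.
Codon 3: AAA Lys / AAG Lys — synonymous.
Codon 4: CUU Leu / CUU Leu — identical.
Codon 5: UCC Ser / UCC Ser — identical.
Codon 6: GCU Ala / GCU Ala — identical.
Codon 7: GCC Ala / GCC Ala — identical.
Codon 8: CGC Arg / CGC Arg — identical.
Codon 9: ACA Thr / ACU Thr — synonymous.
Codon 10: CAC His / UGG Trp — nonsynonymous.
Synonymous differences: 2.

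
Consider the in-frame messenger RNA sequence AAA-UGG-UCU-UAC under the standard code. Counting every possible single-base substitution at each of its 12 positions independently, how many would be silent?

5

Codon 1 (AAA, Lys): 1 synonymous substitution.
Codon 2 (UGG, Trp): 0 synonymous substitutions.
Codon 3 (UCU, Ser): 3 synonymous substitutions.
Codon 4 (UAC, Tyr): 1 synonymous substitution.
Total: 1 + 0 + 3 + 1 = 5.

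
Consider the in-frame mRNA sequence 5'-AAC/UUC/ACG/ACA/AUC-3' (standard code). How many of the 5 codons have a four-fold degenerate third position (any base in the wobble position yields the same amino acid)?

2

Codon 1 AAC (Asn): third position 2-fold.
Codon 2 UUC (Phe): third position 2-fold.
Codon 3 ACG (Thr): third position 4-fold.
Codon 4 ACA (Thr): third position 4-fold.
Codon 5 AUC (Ile): third position 3-fold.
Four-fold degenerate third positions: 2.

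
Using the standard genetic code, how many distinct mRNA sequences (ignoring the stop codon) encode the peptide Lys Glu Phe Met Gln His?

Lys: 2 codons.
Glu: 2 codons.
Phe: 2 codons.
Met: 1 codon.
Gln: 2 codons.
His: 2 codons.
2 × 2 × 2 × 1 × 2 × 2 = 32.

32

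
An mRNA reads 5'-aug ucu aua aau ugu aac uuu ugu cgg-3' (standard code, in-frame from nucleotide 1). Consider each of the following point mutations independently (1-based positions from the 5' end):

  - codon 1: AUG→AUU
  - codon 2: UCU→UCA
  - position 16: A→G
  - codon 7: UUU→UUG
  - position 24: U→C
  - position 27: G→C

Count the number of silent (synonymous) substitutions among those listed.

Codon 1: AUG (Met) → AUU (Ile) — missense.
Codon 2: UCU (Ser) → UCA (Ser) — synonymous.
Codon 6: AAC (Asn) → GAC (Asp) — missense.
Codon 7: UUU (Phe) → UUG (Leu) — missense.
Codon 8: UGU (Cys) → UGC (Cys) — synonymous.
Codon 9: CGG (Arg) → CGC (Arg) — synonymous.
Synonymous: 3 of 6.

3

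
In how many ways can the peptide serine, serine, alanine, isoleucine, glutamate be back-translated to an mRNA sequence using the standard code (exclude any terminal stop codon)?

Ser: 6 codons.
Ser: 6 codons.
Ala: 4 codons.
Ile: 3 codons.
Glu: 2 codons.
6 × 6 × 4 × 3 × 2 = 864.

864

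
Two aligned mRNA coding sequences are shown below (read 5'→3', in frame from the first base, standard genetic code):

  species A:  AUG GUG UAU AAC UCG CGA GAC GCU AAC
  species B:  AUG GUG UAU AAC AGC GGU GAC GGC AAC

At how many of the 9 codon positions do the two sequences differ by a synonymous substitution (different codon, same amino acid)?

Codon 1: AUG Met / AUG Met — identical.
Codon 2: GUG Val / GUG Val — identical.
Codon 3: UAU Tyr / UAU Tyr — identical.
Codon 4: AAC Asn / AAC Asn — identical.
Codon 5: UCG Ser / AGC Ser — synonymous.
Codon 6: CGA Arg / GGU Gly — nonsynonymous.
Codon 7: GAC Asp / GAC Asp — identical.
Codon 8: GCU Ala / GGC Gly — nonsynonymous.
Codon 9: AAC Asn / AAC Asn — identical.
Synonymous differences: 1.

1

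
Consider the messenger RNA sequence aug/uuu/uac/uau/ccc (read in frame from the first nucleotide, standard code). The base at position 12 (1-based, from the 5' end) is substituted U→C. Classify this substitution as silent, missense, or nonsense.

Position 12 falls in codon 4: UAU → Tyr.
After the substitution the codon is UAC → Tyr.
Both encode Tyr, so the change is synonymous.

silent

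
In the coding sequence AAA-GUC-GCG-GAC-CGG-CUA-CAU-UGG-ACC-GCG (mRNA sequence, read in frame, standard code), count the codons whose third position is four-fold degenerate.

Codon 1 AAA (Lys): third position 2-fold.
Codon 2 GUC (Val): third position 4-fold.
Codon 3 GCG (Ala): third position 4-fold.
Codon 4 GAC (Asp): third position 2-fold.
Codon 5 CGG (Arg): third position 4-fold.
Codon 6 CUA (Leu): third position 4-fold.
Codon 7 CAU (His): third position 2-fold.
Codon 8 UGG (Trp): third position 1-fold.
Codon 9 ACC (Thr): third position 4-fold.
Codon 10 GCG (Ala): third position 4-fold.
Four-fold degenerate third positions: 6.

6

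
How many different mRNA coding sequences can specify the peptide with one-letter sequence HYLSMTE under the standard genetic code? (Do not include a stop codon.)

His: 2 codons.
Tyr: 2 codons.
Leu: 6 codons.
Ser: 6 codons.
Met: 1 codon.
Thr: 4 codons.
Glu: 2 codons.
2 × 2 × 6 × 6 × 1 × 4 × 2 = 1152.

1152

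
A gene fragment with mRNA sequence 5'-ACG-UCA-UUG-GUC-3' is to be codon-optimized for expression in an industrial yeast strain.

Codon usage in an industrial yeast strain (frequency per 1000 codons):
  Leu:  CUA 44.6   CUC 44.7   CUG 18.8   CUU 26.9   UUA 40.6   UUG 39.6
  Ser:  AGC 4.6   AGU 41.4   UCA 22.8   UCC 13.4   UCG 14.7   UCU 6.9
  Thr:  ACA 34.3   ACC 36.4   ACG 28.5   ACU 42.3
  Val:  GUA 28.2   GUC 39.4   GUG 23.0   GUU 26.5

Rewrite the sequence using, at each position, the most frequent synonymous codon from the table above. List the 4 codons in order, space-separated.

Codon 1 (Thr): best is ACU at 42.3.
Codon 2 (Ser): best is AGU at 41.4.
Codon 3 (Leu): best is CUC at 44.7.
Codon 4 (Val): best is GUC at 39.4.

ACU AGU CUC GUC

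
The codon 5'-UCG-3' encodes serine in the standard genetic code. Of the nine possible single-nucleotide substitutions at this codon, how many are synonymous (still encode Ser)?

Position 1: none → 0 synonymous.
Position 2: none → 0 synonymous.
Position 3: UCU, UCC, UCA → 3 synonymous.
Total: 0 + 0 + 3 = 3.

3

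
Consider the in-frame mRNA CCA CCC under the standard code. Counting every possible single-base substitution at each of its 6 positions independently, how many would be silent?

Codon 1 (CCA, Pro): 3 synonymous substitutions.
Codon 2 (CCC, Pro): 3 synonymous substitutions.
Total: 3 + 3 = 6.

6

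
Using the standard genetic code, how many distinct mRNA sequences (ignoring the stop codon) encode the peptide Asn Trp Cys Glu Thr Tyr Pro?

Asn: 2 codons.
Trp: 1 codon.
Cys: 2 codons.
Glu: 2 codons.
Thr: 4 codons.
Tyr: 2 codons.
Pro: 4 codons.
2 × 1 × 2 × 2 × 4 × 2 × 4 = 256.

256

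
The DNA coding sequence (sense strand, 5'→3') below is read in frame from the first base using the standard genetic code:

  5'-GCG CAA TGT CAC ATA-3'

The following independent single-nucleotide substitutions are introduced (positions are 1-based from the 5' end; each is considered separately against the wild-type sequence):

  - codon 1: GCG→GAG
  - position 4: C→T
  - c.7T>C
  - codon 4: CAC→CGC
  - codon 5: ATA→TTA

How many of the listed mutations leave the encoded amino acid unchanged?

Codon 1: GCG (Ala) → GAG (Glu) — missense.
Codon 2: CAA (Gln) → TAA (Stop) — nonsense.
Codon 3: TGT (Cys) → CGT (Arg) — missense.
Codon 4: CAC (His) → CGC (Arg) — missense.
Codon 5: ATA (Ile) → TTA (Leu) — missense.
Synonymous: 0 of 5.

0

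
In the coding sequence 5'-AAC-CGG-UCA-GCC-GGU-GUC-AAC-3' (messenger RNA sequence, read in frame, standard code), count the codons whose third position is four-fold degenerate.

Codon 1 AAC (Asn): third position 2-fold.
Codon 2 CGG (Arg): third position 4-fold.
Codon 3 UCA (Ser): third position 4-fold.
Codon 4 GCC (Ala): third position 4-fold.
Codon 5 GGU (Gly): third position 4-fold.
Codon 6 GUC (Val): third position 4-fold.
Codon 7 AAC (Asn): third position 2-fold.
Four-fold degenerate third positions: 5.

5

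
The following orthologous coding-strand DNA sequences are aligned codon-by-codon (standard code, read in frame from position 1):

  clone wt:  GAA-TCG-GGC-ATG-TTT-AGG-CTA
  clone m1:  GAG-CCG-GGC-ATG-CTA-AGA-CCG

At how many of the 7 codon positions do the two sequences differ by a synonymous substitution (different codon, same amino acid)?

2

Codon 1: GAA Glu / GAG Glu — synonymous.
Codon 2: TCG Ser / CCG Pro — nonsynonymous.
Codon 3: GGC Gly / GGC Gly — identical.
Codon 4: ATG Met / ATG Met — identical.
Codon 5: TTT Phe / CTA Leu — nonsynonymous.
Codon 6: AGG Arg / AGA Arg — synonymous.
Codon 7: CTA Leu / CCG Pro — nonsynonymous.
Synonymous differences: 2.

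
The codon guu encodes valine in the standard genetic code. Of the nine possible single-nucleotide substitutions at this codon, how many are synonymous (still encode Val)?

3

Position 1: none → 0 synonymous.
Position 2: none → 0 synonymous.
Position 3: GUC, GUA, GUG → 3 synonymous.
Total: 0 + 0 + 3 = 3.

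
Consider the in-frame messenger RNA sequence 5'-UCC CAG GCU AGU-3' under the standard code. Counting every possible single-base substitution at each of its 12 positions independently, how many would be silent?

8

Codon 1 (UCC, Ser): 3 synonymous substitutions.
Codon 2 (CAG, Gln): 1 synonymous substitution.
Codon 3 (GCU, Ala): 3 synonymous substitutions.
Codon 4 (AGU, Ser): 1 synonymous substitution.
Total: 3 + 1 + 3 + 1 = 8.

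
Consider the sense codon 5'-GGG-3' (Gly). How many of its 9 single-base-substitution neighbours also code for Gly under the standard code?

3

Position 1: none → 0 synonymous.
Position 2: none → 0 synonymous.
Position 3: GGT, GGC, GGA → 3 synonymous.
Total: 0 + 0 + 3 = 3.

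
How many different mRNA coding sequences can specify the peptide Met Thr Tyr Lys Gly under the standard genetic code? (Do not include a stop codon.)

64

Met: 1 codon.
Thr: 4 codons.
Tyr: 2 codons.
Lys: 2 codons.
Gly: 4 codons.
1 × 4 × 2 × 2 × 4 = 64.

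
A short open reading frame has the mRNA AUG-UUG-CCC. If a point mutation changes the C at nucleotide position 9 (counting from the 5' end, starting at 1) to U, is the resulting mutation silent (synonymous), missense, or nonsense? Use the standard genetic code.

silent

Position 9 falls in codon 3: CCC → Pro.
After the substitution the codon is CCU → Pro.
Both encode Pro, so the change is synonymous.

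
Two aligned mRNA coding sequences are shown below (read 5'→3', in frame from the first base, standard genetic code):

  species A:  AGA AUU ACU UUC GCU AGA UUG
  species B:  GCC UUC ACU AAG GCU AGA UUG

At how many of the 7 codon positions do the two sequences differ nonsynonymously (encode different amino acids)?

Codon 1: AGA Arg / GCC Ala — nonsynonymous.
Codon 2: AUU Ile / UUC Phe — nonsynonymous.
Codon 3: ACU Thr / ACU Thr — identical.
Codon 4: UUC Phe / AAG Lys — nonsynonymous.
Codon 5: GCU Ala / GCU Ala — identical.
Codon 6: AGA Arg / AGA Arg — identical.
Codon 7: UUG Leu / UUG Leu — identical.
Nonsynonymous differences: 3.

3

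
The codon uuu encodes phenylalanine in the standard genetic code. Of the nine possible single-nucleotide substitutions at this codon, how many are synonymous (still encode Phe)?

1

Position 1: none → 0 synonymous.
Position 2: none → 0 synonymous.
Position 3: UUC → 1 synonymous.
Total: 0 + 0 + 1 = 1.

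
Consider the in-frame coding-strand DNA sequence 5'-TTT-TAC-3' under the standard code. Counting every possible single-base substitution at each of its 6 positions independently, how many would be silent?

Codon 1 (TTT, Phe): 1 synonymous substitution.
Codon 2 (TAC, Tyr): 1 synonymous substitution.
Total: 1 + 1 = 2.

2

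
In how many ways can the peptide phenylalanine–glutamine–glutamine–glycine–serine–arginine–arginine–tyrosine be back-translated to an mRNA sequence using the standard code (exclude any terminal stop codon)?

Phe: 2 codons.
Gln: 2 codons.
Gln: 2 codons.
Gly: 4 codons.
Ser: 6 codons.
Arg: 6 codons.
Arg: 6 codons.
Tyr: 2 codons.
2 × 2 × 2 × 4 × 6 × 6 × 6 × 2 = 13824.

13824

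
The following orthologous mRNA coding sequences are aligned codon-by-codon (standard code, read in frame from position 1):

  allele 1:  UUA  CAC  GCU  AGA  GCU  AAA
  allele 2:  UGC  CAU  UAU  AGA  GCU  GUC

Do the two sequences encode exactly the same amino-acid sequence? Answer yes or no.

Codon 1: UUA Leu / UGC Cys — nonsynonymous.
Codon 2: CAC His / CAU His — synonymous.
Codon 3: GCU Ala / UAU Tyr — nonsynonymous.
Codon 4: AGA Arg / AGA Arg — identical.
Codon 5: GCU Ala / GCU Ala — identical.
Codon 6: AAA Lys / GUC Val — nonsynonymous.
Nonsynonymous differences: 3 → different protein.

no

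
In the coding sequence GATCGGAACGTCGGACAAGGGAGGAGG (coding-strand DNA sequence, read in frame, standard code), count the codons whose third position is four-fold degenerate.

Codon 1 GAT (Asp): third position 2-fold.
Codon 2 CGG (Arg): third position 4-fold.
Codon 3 AAC (Asn): third position 2-fold.
Codon 4 GTC (Val): third position 4-fold.
Codon 5 GGA (Gly): third position 4-fold.
Codon 6 CAA (Gln): third position 2-fold.
Codon 7 GGG (Gly): third position 4-fold.
Codon 8 AGG (Arg): third position 2-fold.
Codon 9 AGG (Arg): third position 2-fold.
Four-fold degenerate third positions: 4.

4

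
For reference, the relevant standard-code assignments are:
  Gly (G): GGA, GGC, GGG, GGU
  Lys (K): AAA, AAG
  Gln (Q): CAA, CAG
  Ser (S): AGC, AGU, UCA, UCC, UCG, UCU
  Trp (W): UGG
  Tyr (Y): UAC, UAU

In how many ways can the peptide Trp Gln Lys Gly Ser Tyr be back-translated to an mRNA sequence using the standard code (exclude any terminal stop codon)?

192

Trp: 1 codon.
Gln: 2 codons.
Lys: 2 codons.
Gly: 4 codons.
Ser: 6 codons.
Tyr: 2 codons.
1 × 2 × 2 × 4 × 6 × 2 = 192.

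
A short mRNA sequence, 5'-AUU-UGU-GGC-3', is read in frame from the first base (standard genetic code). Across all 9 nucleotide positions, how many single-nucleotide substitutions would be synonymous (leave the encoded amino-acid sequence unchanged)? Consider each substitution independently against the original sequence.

6

Codon 1 (AUU, Ile): 2 synonymous substitutions.
Codon 2 (UGU, Cys): 1 synonymous substitution.
Codon 3 (GGC, Gly): 3 synonymous substitutions.
Total: 2 + 1 + 3 = 6.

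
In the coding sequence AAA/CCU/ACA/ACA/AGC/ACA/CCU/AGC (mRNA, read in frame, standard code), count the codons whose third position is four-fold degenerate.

5

Codon 1 AAA (Lys): third position 2-fold.
Codon 2 CCU (Pro): third position 4-fold.
Codon 3 ACA (Thr): third position 4-fold.
Codon 4 ACA (Thr): third position 4-fold.
Codon 5 AGC (Ser): third position 2-fold.
Codon 6 ACA (Thr): third position 4-fold.
Codon 7 CCU (Pro): third position 4-fold.
Codon 8 AGC (Ser): third position 2-fold.
Four-fold degenerate third positions: 5.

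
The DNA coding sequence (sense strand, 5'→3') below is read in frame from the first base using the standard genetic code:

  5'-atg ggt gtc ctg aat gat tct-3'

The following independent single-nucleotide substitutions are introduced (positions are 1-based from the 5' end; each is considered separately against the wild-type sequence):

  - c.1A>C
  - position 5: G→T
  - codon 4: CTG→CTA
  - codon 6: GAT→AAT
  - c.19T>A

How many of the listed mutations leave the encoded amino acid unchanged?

1

Codon 1: ATG (Met) → CTG (Leu) — missense.
Codon 2: GGT (Gly) → GTT (Val) — missense.
Codon 4: CTG (Leu) → CTA (Leu) — synonymous.
Codon 6: GAT (Asp) → AAT (Asn) — missense.
Codon 7: TCT (Ser) → ACT (Thr) — missense.
Synonymous: 1 of 5.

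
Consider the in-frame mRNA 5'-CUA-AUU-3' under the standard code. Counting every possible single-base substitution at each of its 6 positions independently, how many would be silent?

Codon 1 (CUA, Leu): 4 synonymous substitutions.
Codon 2 (AUU, Ile): 2 synonymous substitutions.
Total: 4 + 2 = 6.

6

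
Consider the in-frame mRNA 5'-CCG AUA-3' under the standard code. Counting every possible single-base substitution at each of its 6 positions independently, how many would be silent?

Codon 1 (CCG, Pro): 3 synonymous substitutions.
Codon 2 (AUA, Ile): 2 synonymous substitutions.
Total: 3 + 2 = 5.

5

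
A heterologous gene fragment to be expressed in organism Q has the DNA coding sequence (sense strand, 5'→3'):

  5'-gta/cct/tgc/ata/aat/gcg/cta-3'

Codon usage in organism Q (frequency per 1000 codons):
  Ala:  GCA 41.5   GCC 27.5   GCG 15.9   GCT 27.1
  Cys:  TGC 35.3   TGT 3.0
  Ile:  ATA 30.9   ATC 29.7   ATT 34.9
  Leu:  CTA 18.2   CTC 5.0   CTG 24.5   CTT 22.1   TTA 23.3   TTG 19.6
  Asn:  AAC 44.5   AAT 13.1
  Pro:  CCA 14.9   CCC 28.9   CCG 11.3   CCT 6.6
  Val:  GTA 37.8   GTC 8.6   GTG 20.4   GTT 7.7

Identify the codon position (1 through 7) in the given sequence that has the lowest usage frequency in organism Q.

Codon 1 GTA (Val): 37.8 per 1000.
Codon 2 CCT (Pro): 6.6 per 1000.
Codon 3 TGC (Cys): 35.3 per 1000.
Codon 4 ATA (Ile): 30.9 per 1000.
Codon 5 AAT (Asn): 13.1 per 1000.
Codon 6 GCG (Ala): 15.9 per 1000.
Codon 7 CTA (Leu): 18.2 per 1000.
Lowest frequency is 6.6 at codon 2.

2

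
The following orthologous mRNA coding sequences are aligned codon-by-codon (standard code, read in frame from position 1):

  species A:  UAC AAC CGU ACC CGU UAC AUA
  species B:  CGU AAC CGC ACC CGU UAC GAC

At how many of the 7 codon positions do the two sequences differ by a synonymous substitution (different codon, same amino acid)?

1

Codon 1: UAC Tyr / CGU Arg — nonsynonymous.
Codon 2: AAC Asn / AAC Asn — identical.
Codon 3: CGU Arg / CGC Arg — synonymous.
Codon 4: ACC Thr / ACC Thr — identical.
Codon 5: CGU Arg / CGU Arg — identical.
Codon 6: UAC Tyr / UAC Tyr — identical.
Codon 7: AUA Ile / GAC Asp — nonsynonymous.
Synonymous differences: 1.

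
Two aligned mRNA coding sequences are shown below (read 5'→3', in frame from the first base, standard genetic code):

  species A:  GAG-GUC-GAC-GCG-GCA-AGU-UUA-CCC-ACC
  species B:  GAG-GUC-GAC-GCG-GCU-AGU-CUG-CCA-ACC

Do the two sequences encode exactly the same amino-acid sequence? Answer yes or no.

yes

Codon 1: GAG Glu / GAG Glu — identical.
Codon 2: GUC Val / GUC Val — identical.
Codon 3: GAC Asp / GAC Asp — identical.
Codon 4: GCG Ala / GCG Ala — identical.
Codon 5: GCA Ala / GCU Ala — synonymous.
Codon 6: AGU Ser / AGU Ser — identical.
Codon 7: UUA Leu / CUG Leu — synonymous.
Codon 8: CCC Pro / CCA Pro — synonymous.
Codon 9: ACC Thr / ACC Thr — identical.
Nonsynonymous differences: 0 → same protein.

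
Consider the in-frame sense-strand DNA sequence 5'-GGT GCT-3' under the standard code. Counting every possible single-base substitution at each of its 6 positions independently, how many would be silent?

Codon 1 (GGT, Gly): 3 synonymous substitutions.
Codon 2 (GCT, Ala): 3 synonymous substitutions.
Total: 3 + 3 = 6.

6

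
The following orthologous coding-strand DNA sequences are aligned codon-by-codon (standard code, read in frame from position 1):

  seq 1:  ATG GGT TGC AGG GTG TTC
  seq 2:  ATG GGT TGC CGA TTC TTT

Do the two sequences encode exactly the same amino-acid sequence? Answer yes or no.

Codon 1: ATG Met / ATG Met — identical.
Codon 2: GGT Gly / GGT Gly — identical.
Codon 3: TGC Cys / TGC Cys — identical.
Codon 4: AGG Arg / CGA Arg — synonymous.
Codon 5: GTG Val / TTC Phe — nonsynonymous.
Codon 6: TTC Phe / TTT Phe — synonymous.
Nonsynonymous differences: 1 → different protein.

no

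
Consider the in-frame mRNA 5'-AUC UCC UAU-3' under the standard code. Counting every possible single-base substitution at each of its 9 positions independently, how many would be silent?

6

Codon 1 (AUC, Ile): 2 synonymous substitutions.
Codon 2 (UCC, Ser): 3 synonymous substitutions.
Codon 3 (UAU, Tyr): 1 synonymous substitution.
Total: 2 + 3 + 1 = 6.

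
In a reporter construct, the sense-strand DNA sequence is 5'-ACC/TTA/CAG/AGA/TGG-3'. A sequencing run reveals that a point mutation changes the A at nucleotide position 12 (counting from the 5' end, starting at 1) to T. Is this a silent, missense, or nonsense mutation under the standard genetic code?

Position 12 falls in codon 4: AGA → Arg.
After the substitution the codon is AGT → Ser.
Arg ≠ Ser, so this is a missense mutation.

missense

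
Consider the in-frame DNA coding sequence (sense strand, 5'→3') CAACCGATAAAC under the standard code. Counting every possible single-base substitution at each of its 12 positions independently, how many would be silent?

7

Codon 1 (CAA, Gln): 1 synonymous substitution.
Codon 2 (CCG, Pro): 3 synonymous substitutions.
Codon 3 (ATA, Ile): 2 synonymous substitutions.
Codon 4 (AAC, Asn): 1 synonymous substitution.
Total: 1 + 3 + 2 + 1 = 7.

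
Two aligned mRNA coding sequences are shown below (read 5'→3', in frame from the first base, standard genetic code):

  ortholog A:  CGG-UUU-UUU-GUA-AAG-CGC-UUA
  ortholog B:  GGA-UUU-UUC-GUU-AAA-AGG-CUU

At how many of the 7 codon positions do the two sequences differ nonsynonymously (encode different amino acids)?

Codon 1: CGG Arg / GGA Gly — nonsynonymous.
Codon 2: UUU Phe / UUU Phe — identical.
Codon 3: UUU Phe / UUC Phe — synonymous.
Codon 4: GUA Val / GUU Val — synonymous.
Codon 5: AAG Lys / AAA Lys — synonymous.
Codon 6: CGC Arg / AGG Arg — synonymous.
Codon 7: UUA Leu / CUU Leu — synonymous.
Nonsynonymous differences: 1.

1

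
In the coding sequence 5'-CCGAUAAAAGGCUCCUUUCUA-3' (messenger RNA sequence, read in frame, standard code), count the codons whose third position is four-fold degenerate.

4

Codon 1 CCG (Pro): third position 4-fold.
Codon 2 AUA (Ile): third position 3-fold.
Codon 3 AAA (Lys): third position 2-fold.
Codon 4 GGC (Gly): third position 4-fold.
Codon 5 UCC (Ser): third position 4-fold.
Codon 6 UUU (Phe): third position 2-fold.
Codon 7 CUA (Leu): third position 4-fold.
Four-fold degenerate third positions: 4.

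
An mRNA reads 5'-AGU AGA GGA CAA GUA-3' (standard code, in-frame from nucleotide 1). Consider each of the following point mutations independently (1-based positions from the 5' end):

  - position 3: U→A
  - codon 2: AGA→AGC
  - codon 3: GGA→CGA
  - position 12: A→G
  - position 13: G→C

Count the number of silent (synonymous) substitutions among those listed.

Codon 1: AGU (Ser) → AGA (Arg) — missense.
Codon 2: AGA (Arg) → AGC (Ser) — missense.
Codon 3: GGA (Gly) → CGA (Arg) — missense.
Codon 4: CAA (Gln) → CAG (Gln) — synonymous.
Codon 5: GUA (Val) → CUA (Leu) — missense.
Synonymous: 1 of 5.

1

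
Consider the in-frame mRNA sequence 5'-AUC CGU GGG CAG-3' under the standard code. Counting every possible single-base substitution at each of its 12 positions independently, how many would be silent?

9

Codon 1 (AUC, Ile): 2 synonymous substitutions.
Codon 2 (CGU, Arg): 3 synonymous substitutions.
Codon 3 (GGG, Gly): 3 synonymous substitutions.
Codon 4 (CAG, Gln): 1 synonymous substitution.
Total: 2 + 3 + 3 + 1 = 9.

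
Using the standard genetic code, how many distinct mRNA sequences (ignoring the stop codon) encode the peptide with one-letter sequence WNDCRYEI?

Trp: 1 codon.
Asn: 2 codons.
Asp: 2 codons.
Cys: 2 codons.
Arg: 6 codons.
Tyr: 2 codons.
Glu: 2 codons.
Ile: 3 codons.
1 × 2 × 2 × 2 × 6 × 2 × 2 × 3 = 576.

576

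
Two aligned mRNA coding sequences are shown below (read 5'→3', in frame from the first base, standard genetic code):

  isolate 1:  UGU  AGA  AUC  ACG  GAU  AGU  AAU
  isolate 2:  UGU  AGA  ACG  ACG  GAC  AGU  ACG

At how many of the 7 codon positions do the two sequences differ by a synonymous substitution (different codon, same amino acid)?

Codon 1: UGU Cys / UGU Cys — identical.
Codon 2: AGA Arg / AGA Arg — identical.
Codon 3: AUC Ile / ACG Thr — nonsynonymous.
Codon 4: ACG Thr / ACG Thr — identical.
Codon 5: GAU Asp / GAC Asp — synonymous.
Codon 6: AGU Ser / AGU Ser — identical.
Codon 7: AAU Asn / ACG Thr — nonsynonymous.
Synonymous differences: 1.

1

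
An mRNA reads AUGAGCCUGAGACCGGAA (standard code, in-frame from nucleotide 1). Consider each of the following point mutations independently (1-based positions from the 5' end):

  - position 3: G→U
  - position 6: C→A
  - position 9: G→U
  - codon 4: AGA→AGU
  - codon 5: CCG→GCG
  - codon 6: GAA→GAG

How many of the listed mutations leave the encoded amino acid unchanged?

2

Codon 1: AUG (Met) → AUU (Ile) — missense.
Codon 2: AGC (Ser) → AGA (Arg) — missense.
Codon 3: CUG (Leu) → CUU (Leu) — synonymous.
Codon 4: AGA (Arg) → AGU (Ser) — missense.
Codon 5: CCG (Pro) → GCG (Ala) — missense.
Codon 6: GAA (Glu) → GAG (Glu) — synonymous.
Synonymous: 2 of 6.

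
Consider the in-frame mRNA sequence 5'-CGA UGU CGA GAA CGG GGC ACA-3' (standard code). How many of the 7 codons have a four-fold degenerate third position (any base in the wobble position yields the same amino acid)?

Codon 1 CGA (Arg): third position 4-fold.
Codon 2 UGU (Cys): third position 2-fold.
Codon 3 CGA (Arg): third position 4-fold.
Codon 4 GAA (Glu): third position 2-fold.
Codon 5 CGG (Arg): third position 4-fold.
Codon 6 GGC (Gly): third position 4-fold.
Codon 7 ACA (Thr): third position 4-fold.
Four-fold degenerate third positions: 5.

5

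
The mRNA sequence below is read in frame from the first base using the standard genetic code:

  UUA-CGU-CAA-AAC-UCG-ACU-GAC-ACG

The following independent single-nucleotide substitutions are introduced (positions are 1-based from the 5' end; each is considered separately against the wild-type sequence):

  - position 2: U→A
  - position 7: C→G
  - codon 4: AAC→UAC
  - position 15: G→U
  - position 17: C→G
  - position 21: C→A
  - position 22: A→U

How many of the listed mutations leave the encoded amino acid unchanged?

Codon 1: UUA (Leu) → UAA (Stop) — nonsense.
Codon 3: CAA (Gln) → GAA (Glu) — missense.
Codon 4: AAC (Asn) → UAC (Tyr) — missense.
Codon 5: UCG (Ser) → UCU (Ser) — synonymous.
Codon 6: ACU (Thr) → AGU (Ser) — missense.
Codon 7: GAC (Asp) → GAA (Glu) — missense.
Codon 8: ACG (Thr) → UCG (Ser) — missense.
Synonymous: 1 of 7.

1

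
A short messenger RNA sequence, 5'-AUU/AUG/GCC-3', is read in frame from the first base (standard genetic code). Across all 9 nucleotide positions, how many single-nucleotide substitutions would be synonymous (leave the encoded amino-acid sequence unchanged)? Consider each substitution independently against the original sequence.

Codon 1 (AUU, Ile): 2 synonymous substitutions.
Codon 2 (AUG, Met): 0 synonymous substitutions.
Codon 3 (GCC, Ala): 3 synonymous substitutions.
Total: 2 + 0 + 3 = 5.

5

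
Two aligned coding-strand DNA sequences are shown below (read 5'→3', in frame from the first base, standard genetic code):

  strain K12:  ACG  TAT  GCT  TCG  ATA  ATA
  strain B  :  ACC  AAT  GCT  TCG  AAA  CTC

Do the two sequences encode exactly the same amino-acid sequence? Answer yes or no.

Codon 1: ACG Thr / ACC Thr — synonymous.
Codon 2: TAT Tyr / AAT Asn — nonsynonymous.
Codon 3: GCT Ala / GCT Ala — identical.
Codon 4: TCG Ser / TCG Ser — identical.
Codon 5: ATA Ile / AAA Lys — nonsynonymous.
Codon 6: ATA Ile / CTC Leu — nonsynonymous.
Nonsynonymous differences: 3 → different protein.

no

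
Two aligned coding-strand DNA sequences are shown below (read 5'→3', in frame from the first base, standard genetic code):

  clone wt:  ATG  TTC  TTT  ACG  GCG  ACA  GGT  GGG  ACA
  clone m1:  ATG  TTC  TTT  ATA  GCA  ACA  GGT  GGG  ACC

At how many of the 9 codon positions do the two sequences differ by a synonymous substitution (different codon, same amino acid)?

Codon 1: ATG Met / ATG Met — identical.
Codon 2: TTC Phe / TTC Phe — identical.
Codon 3: TTT Phe / TTT Phe — identical.
Codon 4: ACG Thr / ATA Ile — nonsynonymous.
Codon 5: GCG Ala / GCA Ala — synonymous.
Codon 6: ACA Thr / ACA Thr — identical.
Codon 7: GGT Gly / GGT Gly — identical.
Codon 8: GGG Gly / GGG Gly — identical.
Codon 9: ACA Thr / ACC Thr — synonymous.
Synonymous differences: 2.

2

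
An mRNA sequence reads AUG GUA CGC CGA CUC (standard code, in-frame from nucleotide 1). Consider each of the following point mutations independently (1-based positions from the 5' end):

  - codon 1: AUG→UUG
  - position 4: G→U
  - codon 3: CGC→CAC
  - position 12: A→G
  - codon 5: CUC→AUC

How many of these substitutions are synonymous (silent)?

Codon 1: AUG (Met) → UUG (Leu) — missense.
Codon 2: GUA (Val) → UUA (Leu) — missense.
Codon 3: CGC (Arg) → CAC (His) — missense.
Codon 4: CGA (Arg) → CGG (Arg) — synonymous.
Codon 5: CUC (Leu) → AUC (Ile) — missense.
Synonymous: 1 of 5.

1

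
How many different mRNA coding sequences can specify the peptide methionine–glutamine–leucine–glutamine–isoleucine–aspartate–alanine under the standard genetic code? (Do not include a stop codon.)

Met: 1 codon.
Gln: 2 codons.
Leu: 6 codons.
Gln: 2 codons.
Ile: 3 codons.
Asp: 2 codons.
Ala: 4 codons.
1 × 2 × 6 × 2 × 3 × 2 × 4 = 576.

576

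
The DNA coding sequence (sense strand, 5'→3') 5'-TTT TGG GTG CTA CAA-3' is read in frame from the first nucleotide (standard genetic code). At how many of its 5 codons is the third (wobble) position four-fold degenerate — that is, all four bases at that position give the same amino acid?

2

Codon 1 TTT (Phe): third position 2-fold.
Codon 2 TGG (Trp): third position 1-fold.
Codon 3 GTG (Val): third position 4-fold.
Codon 4 CTA (Leu): third position 4-fold.
Codon 5 CAA (Gln): third position 2-fold.
Four-fold degenerate third positions: 2.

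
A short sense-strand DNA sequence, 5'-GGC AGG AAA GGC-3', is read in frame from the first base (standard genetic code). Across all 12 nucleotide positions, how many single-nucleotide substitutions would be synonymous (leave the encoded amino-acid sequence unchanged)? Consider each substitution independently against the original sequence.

9

Codon 1 (GGC, Gly): 3 synonymous substitutions.
Codon 2 (AGG, Arg): 2 synonymous substitutions.
Codon 3 (AAA, Lys): 1 synonymous substitution.
Codon 4 (GGC, Gly): 3 synonymous substitutions.
Total: 3 + 2 + 1 + 3 = 9.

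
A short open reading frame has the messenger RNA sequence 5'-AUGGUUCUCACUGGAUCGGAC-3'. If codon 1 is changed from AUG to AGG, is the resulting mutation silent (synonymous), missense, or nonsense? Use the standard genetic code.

Position 2 falls in codon 1: AUG → Met.
After the substitution the codon is AGG → Arg.
Met ≠ Arg, so this is a missense mutation.

missense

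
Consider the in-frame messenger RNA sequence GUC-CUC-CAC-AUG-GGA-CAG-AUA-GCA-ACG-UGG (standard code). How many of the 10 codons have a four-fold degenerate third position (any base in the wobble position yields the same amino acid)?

Codon 1 GUC (Val): third position 4-fold.
Codon 2 CUC (Leu): third position 4-fold.
Codon 3 CAC (His): third position 2-fold.
Codon 4 AUG (Met): third position 1-fold.
Codon 5 GGA (Gly): third position 4-fold.
Codon 6 CAG (Gln): third position 2-fold.
Codon 7 AUA (Ile): third position 3-fold.
Codon 8 GCA (Ala): third position 4-fold.
Codon 9 ACG (Thr): third position 4-fold.
Codon 10 UGG (Trp): third position 1-fold.
Four-fold degenerate third positions: 5.

5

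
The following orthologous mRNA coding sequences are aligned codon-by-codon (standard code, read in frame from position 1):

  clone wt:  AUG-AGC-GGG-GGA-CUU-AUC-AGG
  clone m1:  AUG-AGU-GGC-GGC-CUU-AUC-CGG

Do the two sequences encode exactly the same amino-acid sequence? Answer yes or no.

yes

Codon 1: AUG Met / AUG Met — identical.
Codon 2: AGC Ser / AGU Ser — synonymous.
Codon 3: GGG Gly / GGC Gly — synonymous.
Codon 4: GGA Gly / GGC Gly — synonymous.
Codon 5: CUU Leu / CUU Leu — identical.
Codon 6: AUC Ile / AUC Ile — identical.
Codon 7: AGG Arg / CGG Arg — synonymous.
Nonsynonymous differences: 0 → same protein.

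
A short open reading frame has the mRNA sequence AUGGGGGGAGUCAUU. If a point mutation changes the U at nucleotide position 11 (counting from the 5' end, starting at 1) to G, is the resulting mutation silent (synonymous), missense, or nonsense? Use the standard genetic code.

Position 11 falls in codon 4: GUC → Val.
After the substitution the codon is GGC → Gly.
Val ≠ Gly, so this is a missense mutation.

missense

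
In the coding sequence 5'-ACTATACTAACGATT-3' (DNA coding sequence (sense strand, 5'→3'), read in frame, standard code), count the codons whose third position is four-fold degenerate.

3

Codon 1 ACT (Thr): third position 4-fold.
Codon 2 ATA (Ile): third position 3-fold.
Codon 3 CTA (Leu): third position 4-fold.
Codon 4 ACG (Thr): third position 4-fold.
Codon 5 ATT (Ile): third position 3-fold.
Four-fold degenerate third positions: 3.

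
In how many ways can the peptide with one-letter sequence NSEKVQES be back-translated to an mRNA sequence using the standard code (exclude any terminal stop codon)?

Asn: 2 codons.
Ser: 6 codons.
Glu: 2 codons.
Lys: 2 codons.
Val: 4 codons.
Gln: 2 codons.
Glu: 2 codons.
Ser: 6 codons.
2 × 6 × 2 × 2 × 4 × 2 × 2 × 6 = 4608.

4608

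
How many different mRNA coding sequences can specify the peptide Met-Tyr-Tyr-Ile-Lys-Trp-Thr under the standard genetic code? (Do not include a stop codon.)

Met: 1 codon.
Tyr: 2 codons.
Tyr: 2 codons.
Ile: 3 codons.
Lys: 2 codons.
Trp: 1 codon.
Thr: 4 codons.
1 × 2 × 2 × 3 × 2 × 1 × 4 = 96.

96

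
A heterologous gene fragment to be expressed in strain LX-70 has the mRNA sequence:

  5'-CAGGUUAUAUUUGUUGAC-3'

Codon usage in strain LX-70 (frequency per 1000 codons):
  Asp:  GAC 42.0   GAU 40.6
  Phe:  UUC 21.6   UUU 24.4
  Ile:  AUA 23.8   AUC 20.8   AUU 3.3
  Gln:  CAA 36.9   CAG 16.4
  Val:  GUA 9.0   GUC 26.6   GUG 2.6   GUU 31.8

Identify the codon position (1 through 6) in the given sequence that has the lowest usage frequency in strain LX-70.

Codon 1 CAG (Gln): 16.4 per 1000.
Codon 2 GUU (Val): 31.8 per 1000.
Codon 3 AUA (Ile): 23.8 per 1000.
Codon 4 UUU (Phe): 24.4 per 1000.
Codon 5 GUU (Val): 31.8 per 1000.
Codon 6 GAC (Asp): 42.0 per 1000.
Lowest frequency is 16.4 at codon 1.

1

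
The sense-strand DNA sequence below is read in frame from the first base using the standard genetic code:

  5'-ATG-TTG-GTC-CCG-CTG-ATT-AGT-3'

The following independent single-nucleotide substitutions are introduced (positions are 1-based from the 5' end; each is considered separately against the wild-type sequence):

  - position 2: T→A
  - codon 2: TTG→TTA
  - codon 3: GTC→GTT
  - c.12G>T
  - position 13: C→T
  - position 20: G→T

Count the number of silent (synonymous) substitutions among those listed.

4

Codon 1: ATG (Met) → AAG (Lys) — missense.
Codon 2: TTG (Leu) → TTA (Leu) — synonymous.
Codon 3: GTC (Val) → GTT (Val) — synonymous.
Codon 4: CCG (Pro) → CCT (Pro) — synonymous.
Codon 5: CTG (Leu) → TTG (Leu) — synonymous.
Codon 7: AGT (Ser) → ATT (Ile) — missense.
Synonymous: 4 of 6.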